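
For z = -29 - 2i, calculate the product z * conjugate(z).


Step 1: conj(z) = -29 + 2i
Step 2: z * conj(z) = (-29)^2 + (-2)^2
Step 3: = 841 + 4 = 845

845


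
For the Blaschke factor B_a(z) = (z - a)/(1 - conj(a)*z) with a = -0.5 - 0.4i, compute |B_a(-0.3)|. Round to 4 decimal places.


Step 1: Numerator z0 - a = -0.3 - (-0.5 - 0.4i) = 0.2 + 0.4i
Step 2: Denominator 1 - conj(a)*z0 = 1 - (-0.5 + 0.4i)*(-0.3) = 0.85 + 0.12i
Step 3: |z0 - a|^2 = 0.2^2 + 0.4^2 = 0.2; |1 - conj(a)*z0|^2 = 0.85^2 + 0.12^2 = 0.7369
Step 4: |B_a(-0.3)| = sqrt(0.2 / 0.7369) = sqrt(0.271407)
Step 5: = 0.521

0.521


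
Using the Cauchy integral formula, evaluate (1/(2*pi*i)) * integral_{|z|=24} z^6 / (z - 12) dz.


Step 1: f(z) = z^6, a = 12 is inside |z| = 24
Step 2: By Cauchy integral formula: (1/(2pi*i)) * integral = f(a)
Step 3: f(12) = 12^6 = 2985984

2985984


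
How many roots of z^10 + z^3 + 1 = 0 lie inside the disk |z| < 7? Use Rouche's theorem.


Step 1: On |z| = 7 the three terms have sizes |z^10| = 7^10 = 282475249, |z^3| = 7^3 = 343, |1| = 1
Step 2: The dominant term is g(z) = z^10; let h(z) = z^3 + 1 so f = g + h
Step 3: On |z| = 7: |g| = 282475249 and |h| <= 343 + 1 = 344
Step 4: Since 282475249 > 344, |h| < |g| on |z| = 7, so by Rouche f has the same number of zeros as g inside |z| < 7
Step 5: g(z) = z^10 has 10 zeros (all at the origin) inside |z| < 7. Answer = 10

10


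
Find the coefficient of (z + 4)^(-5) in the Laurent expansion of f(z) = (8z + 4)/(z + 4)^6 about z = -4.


Step 1: Write the numerator in powers of (z + 4): 8z + 4 = 8(z + 4) + (8*(-4) + 4) = 8(z + 4) - 28
Step 2: Divide by (z + 4)^6: f(z) = -28(z + 4)^(-6) + 8(z + 4)^(-5)
Step 3: This finite sum is the Laurent series of f about z = -4.
Step 4: Coefficient of (z + 4)^(-5) = coefficient of (z + 4) in the re-centred numerator = 8

8


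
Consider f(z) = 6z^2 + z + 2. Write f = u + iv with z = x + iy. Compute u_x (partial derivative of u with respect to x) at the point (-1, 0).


Step 1: f(z) = 6(x+iy)^2 + (x+iy) + 2
Step 2: u = 6(x^2 - y^2) + x + 2
Step 3: u_x = 12x + 1
Step 4: At (-1, 0): u_x = -12 + 1 = -11

-11


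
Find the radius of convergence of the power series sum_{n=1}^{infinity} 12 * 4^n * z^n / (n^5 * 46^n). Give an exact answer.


Step 1: General term a_n = 12 * 4^n / (n^5 * 46^n)
Step 2: By the root test, |a_n|^(1/n) = 12^(1/n) * 4 / (n^(5/n) * 46) -> 4/46 as n -> infinity (since 12^(1/n) -> 1 and n^(5/n) -> 1)
Step 3: R = 1/lim|a_n|^(1/n) = 46/4 = 23/2

23/2


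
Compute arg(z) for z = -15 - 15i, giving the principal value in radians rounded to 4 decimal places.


Step 1: z = -15 - 15i
Step 2: arg(z) = atan2(-15, -15)
Step 3: arg(z) = -2.3562

-2.3562


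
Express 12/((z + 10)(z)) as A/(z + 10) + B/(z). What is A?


Step 1: Multiply both sides by (z + 10) and set z = -10
Step 2: A = 12 / (-10 - 0)
Step 3: A = 12 / (-10)
Step 4: A = -6/5

-6/5


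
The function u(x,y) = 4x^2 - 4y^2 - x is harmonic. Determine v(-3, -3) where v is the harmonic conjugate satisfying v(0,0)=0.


Step 1: v_x = -u_y = 8y + 0
Step 2: v_y = u_x = 8x - 1
Step 3: v = 8xy - y + C
Step 4: v(0,0) = 0 => C = 0
Step 5: v(-3, -3) = 75

75


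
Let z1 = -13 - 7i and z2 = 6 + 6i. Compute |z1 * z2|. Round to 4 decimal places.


Step 1: |z1| = sqrt((-13)^2 + (-7)^2) = sqrt(218)
Step 2: |z2| = sqrt(6^2 + 6^2) = sqrt(72)
Step 3: |z1*z2| = |z1|*|z2| = sqrt(218) * sqrt(72) = sqrt(218 * 72) = sqrt(15696)
Step 4: = 125.2837

125.2837


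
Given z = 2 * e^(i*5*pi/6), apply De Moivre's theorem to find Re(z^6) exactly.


Step 1: By De Moivre's theorem, z^6 = 2^6 * e^(i*6*5*pi/6) = 64 * (cos(5*pi) + i*sin(5*pi))
Step 2: |z|^6 = 2^6 = 64
Step 3: Reduce the angle mod 2*pi: 5*pi - 4*pi = pi
Step 4: cos(pi) = -1
Step 5: Re(z^6) = 64 * (-1) = -64

-64


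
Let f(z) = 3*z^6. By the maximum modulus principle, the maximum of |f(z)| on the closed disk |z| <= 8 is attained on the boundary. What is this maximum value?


Step 1: On |z| = 8, |f(z)| = 3 * |z|^6 = 3 * 8^6
Step 2: By maximum modulus principle, maximum is on boundary.
Step 3: Maximum = 3 * 262144 = 786432

786432


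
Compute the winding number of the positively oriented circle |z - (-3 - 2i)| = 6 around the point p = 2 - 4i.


Step 1: Center c = (-3, -2), radius = 6
Step 2: |p - c|^2 = 5^2 + (-2)^2 = 29
Step 3: r^2 = 36
Step 4: |p-c| < r so winding number = 1

1


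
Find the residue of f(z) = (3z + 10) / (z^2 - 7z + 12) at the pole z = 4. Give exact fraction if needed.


Step 1: Q(z) = z^2 - 7z + 12 = (z - 4)(z - 3)
Step 2: Q'(z) = 2z - 7
Step 3: Q'(4) = 1, P(4) = 22
Step 4: Res = P(4)/Q'(4) = 22/1 = 22

22


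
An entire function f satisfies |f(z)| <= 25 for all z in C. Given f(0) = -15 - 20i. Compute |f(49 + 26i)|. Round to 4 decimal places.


Step 1: By Liouville's theorem, a bounded entire function is constant.
Step 2: f(z) = f(0) = -15 - 20i for all z.
Step 3: |f(w)| = |-15 - 20i| = sqrt(225 + 400)
Step 4: = 25.0

25.0


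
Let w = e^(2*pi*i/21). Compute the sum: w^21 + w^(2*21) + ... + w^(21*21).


Step 1: The sum sum_{j=1}^{n} w^(k*j) equals n if n | k, else 0.
Step 2: Here n = 21, k = 21
Step 3: Does n divide k? 21 | 21 -> True
Step 4: Sum = 21

21


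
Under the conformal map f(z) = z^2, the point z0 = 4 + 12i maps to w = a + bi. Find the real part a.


Step 1: z0 = 4 + 12i
Step 2: z0^2 = 4^2 - 12^2 + 96i
Step 3: real part = 16 - 144 = -128

-128


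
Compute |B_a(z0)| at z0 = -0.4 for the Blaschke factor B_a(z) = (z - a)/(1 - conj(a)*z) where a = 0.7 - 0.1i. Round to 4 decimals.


Step 1: Numerator z0 - a = -0.4 - (0.7 - 0.1i) = -1.1 + 0.1i
Step 2: Denominator 1 - conj(a)*z0 = 1 - (0.7 + 0.1i)*(-0.4) = 1.28 + 0.04i
Step 3: |z0 - a|^2 = (-1.1)^2 + 0.1^2 = 1.22; |1 - conj(a)*z0|^2 = 1.28^2 + 0.04^2 = 1.64
Step 4: |B_a(-0.4)| = sqrt(1.22 / 1.64) = sqrt(0.743902)
Step 5: = 0.8625

0.8625


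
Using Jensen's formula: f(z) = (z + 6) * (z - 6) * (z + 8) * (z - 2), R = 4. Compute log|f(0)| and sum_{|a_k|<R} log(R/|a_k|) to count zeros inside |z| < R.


Jensen's formula: (1/2pi)*integral log|f(Re^it)|dt = log|f(0)| + sum_{|a_k|<R} log(R/|a_k|)
Step 1: f(0) = 6 * (-6) * 8 * (-2) = 576
Step 2: log|f(0)| = log|-6| + log|6| + log|-8| + log|2| = 6.3561
Step 3: Zeros inside |z| < 4: 2
Step 4: Jensen sum = log(4/2) = 0.6931
Step 5: n(R) = number of terms in the Jensen sum = count of zeros inside |z| < 4 = 1

1


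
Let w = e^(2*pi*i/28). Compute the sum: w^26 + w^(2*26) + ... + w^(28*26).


Step 1: The sum sum_{j=1}^{n} w^(k*j) equals n if n | k, else 0.
Step 2: Here n = 28, k = 26
Step 3: Does n divide k? 28 | 26 -> False
Step 4: Sum = 0

0


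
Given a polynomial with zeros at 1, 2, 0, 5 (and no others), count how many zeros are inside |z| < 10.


Step 1: Check each root:
  z = 1: |1| = 1 < 10
  z = 2: |2| = 2 < 10
  z = 0: |0| = 0 < 10
  z = 5: |5| = 5 < 10
Step 2: Count = 4

4


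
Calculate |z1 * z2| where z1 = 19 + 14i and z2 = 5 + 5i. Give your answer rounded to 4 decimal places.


Step 1: |z1| = sqrt(19^2 + 14^2) = sqrt(557)
Step 2: |z2| = sqrt(5^2 + 5^2) = sqrt(50)
Step 3: |z1*z2| = |z1|*|z2| = sqrt(557) * sqrt(50) = sqrt(557 * 50) = sqrt(27850)
Step 4: = 166.8832

166.8832


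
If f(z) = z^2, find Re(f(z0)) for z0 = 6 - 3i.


Step 1: z0 = 6 - 3i
Step 2: z0^2 = 6^2 - (-3)^2 - 36i
Step 3: real part = 36 - 9 = 27

27


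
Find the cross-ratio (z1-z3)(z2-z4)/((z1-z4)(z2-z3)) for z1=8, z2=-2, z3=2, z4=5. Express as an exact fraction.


Step 1: (z1-z3)(z2-z4) = 6 * (-7) = -42
Step 2: (z1-z4)(z2-z3) = 3 * (-4) = -12
Step 3: Cross-ratio = 42/12 = 7/2

7/2


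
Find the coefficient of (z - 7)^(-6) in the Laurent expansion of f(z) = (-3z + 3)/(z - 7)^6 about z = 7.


Step 1: Write the numerator in powers of (z - 7): -3z + 3 = -3(z - 7) + (-3*7 + 3) = -3(z - 7) - 18
Step 2: Divide by (z - 7)^6: f(z) = -18(z - 7)^(-6) - 3(z - 7)^(-5)
Step 3: This finite sum is the Laurent series of f about z = 7.
Step 4: Coefficient of (z - 7)^(-6) = -3*7 + 3 = -18

-18


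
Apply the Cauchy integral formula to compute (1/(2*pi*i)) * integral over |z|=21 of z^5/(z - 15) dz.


Step 1: f(z) = z^5, a = 15 is inside |z| = 21
Step 2: By Cauchy integral formula: (1/(2pi*i)) * integral = f(a)
Step 3: f(15) = 15^5 = 759375

759375


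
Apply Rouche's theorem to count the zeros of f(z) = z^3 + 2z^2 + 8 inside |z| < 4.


Step 1: On |z| = 4 the three terms have sizes |z^3| = 4^3 = 64, |2z^2| = 2*4^2 = 32, |8| = 8
Step 2: The dominant term is g(z) = z^3; let h(z) = 2z^2 + 8 so f = g + h
Step 3: On |z| = 4: |g| = 64 and |h| <= 32 + 8 = 40
Step 4: Since 64 > 40, |h| < |g| on |z| = 4, so by Rouche f has the same number of zeros as g inside |z| < 4
Step 5: g(z) = z^3 has 3 zeros (all at the origin) inside |z| < 4. Answer = 3

3


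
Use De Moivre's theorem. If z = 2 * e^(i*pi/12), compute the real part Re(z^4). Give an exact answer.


Step 1: By De Moivre's theorem, z^4 = 2^4 * e^(i*4*pi/12) = 16 * (cos(pi/3) + i*sin(pi/3))
Step 2: |z|^4 = 2^4 = 16
Step 3: The angle pi/3 already lies in [0, 2*pi)
Step 4: cos(pi/3) = 1/2
Step 5: Re(z^4) = 16 * 1/2 = 8

8


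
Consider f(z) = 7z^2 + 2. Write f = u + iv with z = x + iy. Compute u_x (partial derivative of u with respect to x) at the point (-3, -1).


Step 1: f(z) = 7(x+iy)^2 + 2
Step 2: u = 7(x^2 - y^2) + 2
Step 3: u_x = 14x + 0
Step 4: At (-3, -1): u_x = -42 + 0 = -42

-42


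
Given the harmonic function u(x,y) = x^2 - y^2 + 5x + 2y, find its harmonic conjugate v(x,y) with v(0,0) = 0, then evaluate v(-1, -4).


Step 1: v_x = -u_y = 2y - 2
Step 2: v_y = u_x = 2x + 5
Step 3: v = 2xy - 2x + 5y + C
Step 4: v(0,0) = 0 => C = 0
Step 5: v(-1, -4) = -10

-10


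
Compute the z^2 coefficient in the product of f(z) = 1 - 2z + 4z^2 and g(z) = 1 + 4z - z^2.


Step 1: z^2 term in f*g comes from: (1)*(-z^2) + (-2z)*(4z) + (4z^2)*(1)
Step 2: = -1 - 8 + 4
Step 3: = -5

-5


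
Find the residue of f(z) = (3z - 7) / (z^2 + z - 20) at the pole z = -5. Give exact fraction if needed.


Step 1: Q(z) = z^2 + z - 20 = (z + 5)(z - 4)
Step 2: Q'(z) = 2z + 1
Step 3: Q'(-5) = -9, P(-5) = -22
Step 4: Res = P(-5)/Q'(-5) = -22/(-9) = 22/9

22/9


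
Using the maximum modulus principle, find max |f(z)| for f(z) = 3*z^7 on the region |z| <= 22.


Step 1: On |z| = 22, |f(z)| = 3 * |z|^7 = 3 * 22^7
Step 2: By maximum modulus principle, maximum is on boundary.
Step 3: Maximum = 3 * 2494357888 = 7483073664

7483073664


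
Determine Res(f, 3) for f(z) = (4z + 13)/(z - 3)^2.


Step 1: Pole of order 2 at z = 3
Step 2: Res = lim d/dz [(z - 3)^2 * f(z)] as z -> 3
Step 3: (z - 3)^2 * f(z) = 4z + 13
Step 4: d/dz[4z + 13] = 4

4


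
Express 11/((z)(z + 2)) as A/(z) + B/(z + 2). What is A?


Step 1: Multiply both sides by (z) and set z = 0
Step 2: A = 11 / (0 + 2)
Step 3: A = 11 / 2
Step 4: A = 11/2

11/2


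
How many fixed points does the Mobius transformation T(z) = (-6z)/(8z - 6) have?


Step 1: Fixed points satisfy T(z) = z
Step 2: 8z^2 = 0
Step 3: Discriminant = 0^2 - 4*8*0 = 0
Step 4: Number of fixed points = 1

1


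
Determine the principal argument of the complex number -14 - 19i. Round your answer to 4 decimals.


Step 1: z = -14 - 19i
Step 2: arg(z) = atan2(-19, -14)
Step 3: arg(z) = -2.2058

-2.2058


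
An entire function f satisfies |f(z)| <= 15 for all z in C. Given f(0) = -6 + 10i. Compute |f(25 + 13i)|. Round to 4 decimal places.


Step 1: By Liouville's theorem, a bounded entire function is constant.
Step 2: f(z) = f(0) = -6 + 10i for all z.
Step 3: |f(w)| = |-6 + 10i| = sqrt(36 + 100)
Step 4: = 11.6619

11.6619


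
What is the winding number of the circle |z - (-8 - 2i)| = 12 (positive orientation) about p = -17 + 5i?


Step 1: Center c = (-8, -2), radius = 12
Step 2: |p - c|^2 = (-9)^2 + 7^2 = 130
Step 3: r^2 = 144
Step 4: |p-c| < r so winding number = 1

1


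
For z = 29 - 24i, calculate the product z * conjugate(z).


Step 1: conj(z) = 29 + 24i
Step 2: z * conj(z) = 29^2 + (-24)^2
Step 3: = 841 + 576 = 1417

1417


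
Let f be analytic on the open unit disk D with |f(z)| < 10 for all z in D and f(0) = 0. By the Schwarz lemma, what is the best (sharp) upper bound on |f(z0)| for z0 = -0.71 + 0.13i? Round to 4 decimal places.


Step 1: g = f/10 maps D -> D with g(0) = 0, so by the Schwarz lemma |g(z)| <= |z|, i.e. |f(z)| <= 10|z|; this is sharp (f(z) = 10z).
Step 2: |z0|^2 = (-0.71)^2 + 0.13^2 = 0.521
Step 3: |z0| = sqrt(0.521) = 0.721803
Step 4: Best bound = 10 * |z0| = 10 * 0.721803 = 7.218

7.218


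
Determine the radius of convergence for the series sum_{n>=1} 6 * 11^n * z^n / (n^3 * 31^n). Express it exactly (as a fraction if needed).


Step 1: General term a_n = 6 * 11^n / (n^3 * 31^n)
Step 2: By the root test, |a_n|^(1/n) = 6^(1/n) * 11 / (n^(3/n) * 31) -> 11/31 as n -> infinity (since 6^(1/n) -> 1 and n^(3/n) -> 1)
Step 3: R = 1/lim|a_n|^(1/n) = 31/11

31/11


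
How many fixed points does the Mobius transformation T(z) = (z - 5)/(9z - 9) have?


Step 1: Fixed points satisfy T(z) = z
Step 2: 9z^2 - 10z + 5 = 0
Step 3: Discriminant = (-10)^2 - 4*9*5 = -80
Step 4: Number of fixed points = 2

2


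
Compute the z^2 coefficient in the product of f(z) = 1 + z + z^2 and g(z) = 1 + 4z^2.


Step 1: z^2 term in f*g comes from: (1)*(4z^2) + (z)*(0) + (z^2)*(1)
Step 2: = 4 + 0 + 1
Step 3: = 5

5


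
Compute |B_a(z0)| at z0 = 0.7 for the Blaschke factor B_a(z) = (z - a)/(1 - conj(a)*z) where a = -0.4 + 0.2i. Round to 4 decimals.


Step 1: Numerator z0 - a = 0.7 - (-0.4 + 0.2i) = 1.1 - 0.2i
Step 2: Denominator 1 - conj(a)*z0 = 1 - (-0.4 - 0.2i)*0.7 = 1.28 + 0.14i
Step 3: |z0 - a|^2 = 1.1^2 + (-0.2)^2 = 1.25; |1 - conj(a)*z0|^2 = 1.28^2 + 0.14^2 = 1.658
Step 4: |B_a(0.7)| = sqrt(1.25 / 1.658) = sqrt(0.75392)
Step 5: = 0.8683

0.8683


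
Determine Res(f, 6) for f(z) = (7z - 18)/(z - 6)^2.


Step 1: Pole of order 2 at z = 6
Step 2: Res = lim d/dz [(z - 6)^2 * f(z)] as z -> 6
Step 3: (z - 6)^2 * f(z) = 7z - 18
Step 4: d/dz[7z - 18] = 7

7


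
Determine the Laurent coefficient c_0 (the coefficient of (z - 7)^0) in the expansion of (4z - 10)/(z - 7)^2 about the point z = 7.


Step 1: Write the numerator in powers of (z - 7): 4z - 10 = 4(z - 7) + (4*7 - 10) = 4(z - 7) + 18
Step 2: Divide by (z - 7)^2: f(z) = 18(z - 7)^(-2) + 4(z - 7)^(-1)
Step 3: This finite sum is the Laurent series of f about z = 7.
Step 4: Only the powers -2 and -1 appear, so the coefficient of (z - 7)^0 = 0

0


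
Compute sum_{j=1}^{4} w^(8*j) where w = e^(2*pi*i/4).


Step 1: The sum sum_{j=1}^{n} w^(k*j) equals n if n | k, else 0.
Step 2: Here n = 4, k = 8
Step 3: Does n divide k? 4 | 8 -> True
Step 4: Sum = 4

4


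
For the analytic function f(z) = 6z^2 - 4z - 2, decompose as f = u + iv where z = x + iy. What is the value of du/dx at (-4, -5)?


Step 1: f(z) = 6(x+iy)^2 - 4(x+iy) - 2
Step 2: u = 6(x^2 - y^2) - 4x - 2
Step 3: u_x = 12x - 4
Step 4: At (-4, -5): u_x = -48 - 4 = -52

-52


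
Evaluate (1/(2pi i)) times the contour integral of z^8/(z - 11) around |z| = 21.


Step 1: f(z) = z^8, a = 11 is inside |z| = 21
Step 2: By Cauchy integral formula: (1/(2pi*i)) * integral = f(a)
Step 3: f(11) = 11^8 = 214358881

214358881


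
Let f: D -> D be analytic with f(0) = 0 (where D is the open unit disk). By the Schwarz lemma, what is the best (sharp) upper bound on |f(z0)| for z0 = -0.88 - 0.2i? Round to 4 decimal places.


Step 1: Schwarz lemma: if f: D -> D is analytic with f(0) = 0, then |f(z)| <= |z| for all z in D, and this is sharp (f(z) = z).
Step 2: |z0|^2 = (-0.88)^2 + (-0.2)^2 = 0.8144
Step 3: |z0| = sqrt(0.8144) = 0.902441
Step 4: Best bound = |z0| = 0.9024

0.9024


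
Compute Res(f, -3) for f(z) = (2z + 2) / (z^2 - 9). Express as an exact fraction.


Step 1: Q(z) = z^2 - 9 = (z + 3)(z - 3)
Step 2: Q'(z) = 2z
Step 3: Q'(-3) = -6, P(-3) = -4
Step 4: Res = P(-3)/Q'(-3) = -4/(-6) = 2/3

2/3


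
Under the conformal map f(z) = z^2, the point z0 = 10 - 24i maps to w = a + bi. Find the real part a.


Step 1: z0 = 10 - 24i
Step 2: z0^2 = 10^2 - (-24)^2 - 480i
Step 3: real part = 100 - 576 = -476

-476


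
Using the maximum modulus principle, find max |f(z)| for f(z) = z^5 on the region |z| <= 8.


Step 1: On |z| = 8, |f(z)| = |z|^5 = 8^5
Step 2: By maximum modulus principle, maximum is on boundary.
Step 3: Maximum = 32768 = 32768

32768


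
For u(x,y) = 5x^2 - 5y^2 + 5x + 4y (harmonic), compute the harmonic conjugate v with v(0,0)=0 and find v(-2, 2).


Step 1: v_x = -u_y = 10y - 4
Step 2: v_y = u_x = 10x + 5
Step 3: v = 10xy - 4x + 5y + C
Step 4: v(0,0) = 0 => C = 0
Step 5: v(-2, 2) = -22

-22


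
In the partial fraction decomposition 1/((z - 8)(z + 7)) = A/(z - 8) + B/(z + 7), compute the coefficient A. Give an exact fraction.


Step 1: Multiply both sides by (z - 8) and set z = 8
Step 2: A = 1 / (8 + 7)
Step 3: A = 1 / 15
Step 4: A = 1/15

1/15


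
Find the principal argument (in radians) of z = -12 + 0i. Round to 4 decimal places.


Step 1: z = -12 + 0i
Step 2: arg(z) = atan2(0, -12)
Step 3: arg(z) = 3.1416

3.1416


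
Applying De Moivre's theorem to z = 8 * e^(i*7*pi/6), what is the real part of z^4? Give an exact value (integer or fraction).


Step 1: By De Moivre's theorem, z^4 = 8^4 * e^(i*4*7*pi/6) = 4096 * (cos(14*pi/3) + i*sin(14*pi/3))
Step 2: |z|^4 = 8^4 = 4096
Step 3: Reduce the angle mod 2*pi: 14*pi/3 - 4*pi = 2*pi/3
Step 4: cos(2*pi/3) = -1/2
Step 5: Re(z^4) = 4096 * (-1/2) = -2048

-2048


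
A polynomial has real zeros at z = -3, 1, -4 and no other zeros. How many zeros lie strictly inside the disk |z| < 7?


Step 1: Check each root:
  z = -3: |-3| = 3 < 7
  z = 1: |1| = 1 < 7
  z = -4: |-4| = 4 < 7
Step 2: Count = 3

3


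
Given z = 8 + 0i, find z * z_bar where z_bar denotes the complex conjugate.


Step 1: conj(z) = 8 - 0i
Step 2: z * conj(z) = 8^2 + 0^2
Step 3: = 64 + 0 = 64

64


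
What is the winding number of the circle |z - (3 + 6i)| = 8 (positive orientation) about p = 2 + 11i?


Step 1: Center c = (3, 6), radius = 8
Step 2: |p - c|^2 = (-1)^2 + 5^2 = 26
Step 3: r^2 = 64
Step 4: |p-c| < r so winding number = 1

1


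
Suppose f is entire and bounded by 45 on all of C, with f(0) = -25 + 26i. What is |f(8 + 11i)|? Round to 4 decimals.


Step 1: By Liouville's theorem, a bounded entire function is constant.
Step 2: f(z) = f(0) = -25 + 26i for all z.
Step 3: |f(w)| = |-25 + 26i| = sqrt(625 + 676)
Step 4: = 36.0694

36.0694


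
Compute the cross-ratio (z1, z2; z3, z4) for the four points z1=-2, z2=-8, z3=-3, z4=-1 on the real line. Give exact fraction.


Step 1: (z1-z3)(z2-z4) = 1 * (-7) = -7
Step 2: (z1-z4)(z2-z3) = (-1) * (-5) = 5
Step 3: Cross-ratio = -7/5 = -7/5

-7/5


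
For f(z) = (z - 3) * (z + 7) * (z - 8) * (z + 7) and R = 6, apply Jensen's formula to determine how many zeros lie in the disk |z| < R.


Jensen's formula: (1/2pi)*integral log|f(Re^it)|dt = log|f(0)| + sum_{|a_k|<R} log(R/|a_k|)
Step 1: f(0) = (-3) * 7 * (-8) * 7 = 1176
Step 2: log|f(0)| = log|3| + log|-7| + log|8| + log|-7| = 7.0699
Step 3: Zeros inside |z| < 6: 3
Step 4: Jensen sum = log(6/3) = 0.6931
Step 5: n(R) = number of terms in the Jensen sum = count of zeros inside |z| < 6 = 1

1


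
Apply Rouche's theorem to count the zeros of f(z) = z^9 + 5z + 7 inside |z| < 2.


Step 1: On |z| = 2 the three terms have sizes |z^9| = 2^9 = 512, |5z| = 5*2 = 10, |7| = 7
Step 2: The dominant term is g(z) = z^9; let h(z) = 5z + 7 so f = g + h
Step 3: On |z| = 2: |g| = 512 and |h| <= 10 + 7 = 17
Step 4: Since 512 > 17, |h| < |g| on |z| = 2, so by Rouche f has the same number of zeros as g inside |z| < 2
Step 5: g(z) = z^9 has 9 zeros (all at the origin) inside |z| < 2. Answer = 9

9


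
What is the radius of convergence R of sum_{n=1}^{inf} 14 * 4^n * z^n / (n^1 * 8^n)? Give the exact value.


Step 1: General term a_n = 14 * 4^n / (n^1 * 8^n)
Step 2: By the root test, |a_n|^(1/n) = 14^(1/n) * 4 / (n^(1/n) * 8) -> 4/8 as n -> infinity (since 14^(1/n) -> 1 and n^(1/n) -> 1)
Step 3: R = 1/lim|a_n|^(1/n) = 8/4 = 2

2


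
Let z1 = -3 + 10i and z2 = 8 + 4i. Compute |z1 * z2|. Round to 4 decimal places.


Step 1: |z1| = sqrt((-3)^2 + 10^2) = sqrt(109)
Step 2: |z2| = sqrt(8^2 + 4^2) = sqrt(80)
Step 3: |z1*z2| = |z1|*|z2| = sqrt(109) * sqrt(80) = sqrt(109 * 80) = sqrt(8720)
Step 4: = 93.3809

93.3809


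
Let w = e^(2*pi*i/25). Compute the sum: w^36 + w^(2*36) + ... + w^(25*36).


Step 1: The sum sum_{j=1}^{n} w^(k*j) equals n if n | k, else 0.
Step 2: Here n = 25, k = 36
Step 3: Does n divide k? 25 | 36 -> False
Step 4: Sum = 0

0


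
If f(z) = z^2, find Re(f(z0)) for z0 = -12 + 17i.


Step 1: z0 = -12 + 17i
Step 2: z0^2 = (-12)^2 - 17^2 - 408i
Step 3: real part = 144 - 289 = -145

-145


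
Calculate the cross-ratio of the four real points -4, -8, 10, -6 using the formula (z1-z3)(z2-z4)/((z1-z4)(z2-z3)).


Step 1: (z1-z3)(z2-z4) = (-14) * (-2) = 28
Step 2: (z1-z4)(z2-z3) = 2 * (-18) = -36
Step 3: Cross-ratio = -28/36 = -7/9

-7/9


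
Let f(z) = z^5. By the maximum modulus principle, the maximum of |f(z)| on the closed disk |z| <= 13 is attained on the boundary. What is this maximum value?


Step 1: On |z| = 13, |f(z)| = |z|^5 = 13^5
Step 2: By maximum modulus principle, maximum is on boundary.
Step 3: Maximum = 371293 = 371293

371293


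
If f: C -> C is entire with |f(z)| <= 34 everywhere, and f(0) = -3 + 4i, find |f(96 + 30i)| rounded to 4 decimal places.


Step 1: By Liouville's theorem, a bounded entire function is constant.
Step 2: f(z) = f(0) = -3 + 4i for all z.
Step 3: |f(w)| = |-3 + 4i| = sqrt(9 + 16)
Step 4: = 5.0

5.0


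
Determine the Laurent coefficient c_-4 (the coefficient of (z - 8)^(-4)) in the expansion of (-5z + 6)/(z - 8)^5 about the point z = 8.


Step 1: Write the numerator in powers of (z - 8): -5z + 6 = -5(z - 8) + (-5*8 + 6) = -5(z - 8) - 34
Step 2: Divide by (z - 8)^5: f(z) = -34(z - 8)^(-5) - 5(z - 8)^(-4)
Step 3: This finite sum is the Laurent series of f about z = 8.
Step 4: Coefficient of (z - 8)^(-4) = coefficient of (z - 8) in the re-centred numerator = -5

-5


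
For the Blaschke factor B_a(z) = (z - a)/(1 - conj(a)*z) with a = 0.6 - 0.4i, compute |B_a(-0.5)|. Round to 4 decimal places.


Step 1: Numerator z0 - a = -0.5 - (0.6 - 0.4i) = -1.1 + 0.4i
Step 2: Denominator 1 - conj(a)*z0 = 1 - (0.6 + 0.4i)*(-0.5) = 1.3 + 0.2i
Step 3: |z0 - a|^2 = (-1.1)^2 + 0.4^2 = 1.37; |1 - conj(a)*z0|^2 = 1.3^2 + 0.2^2 = 1.73
Step 4: |B_a(-0.5)| = sqrt(1.37 / 1.73) = sqrt(0.791908)
Step 5: = 0.8899

0.8899


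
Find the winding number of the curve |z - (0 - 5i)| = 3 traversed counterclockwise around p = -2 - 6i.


Step 1: Center c = (0, -5), radius = 3
Step 2: |p - c|^2 = (-2)^2 + (-1)^2 = 5
Step 3: r^2 = 9
Step 4: |p-c| < r so winding number = 1

1


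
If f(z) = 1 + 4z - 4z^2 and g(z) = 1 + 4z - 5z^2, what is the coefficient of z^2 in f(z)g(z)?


Step 1: z^2 term in f*g comes from: (1)*(-5z^2) + (4z)*(4z) + (-4z^2)*(1)
Step 2: = -5 + 16 - 4
Step 3: = 7

7


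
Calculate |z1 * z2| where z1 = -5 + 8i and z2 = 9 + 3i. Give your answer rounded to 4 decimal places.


Step 1: |z1| = sqrt((-5)^2 + 8^2) = sqrt(89)
Step 2: |z2| = sqrt(9^2 + 3^2) = sqrt(90)
Step 3: |z1*z2| = |z1|*|z2| = sqrt(89) * sqrt(90) = sqrt(89 * 90) = sqrt(8010)
Step 4: = 89.4986

89.4986


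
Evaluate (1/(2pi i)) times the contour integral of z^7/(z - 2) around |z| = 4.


Step 1: f(z) = z^7, a = 2 is inside |z| = 4
Step 2: By Cauchy integral formula: (1/(2pi*i)) * integral = f(a)
Step 3: f(2) = 2^7 = 128

128


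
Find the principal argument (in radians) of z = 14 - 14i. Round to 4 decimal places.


Step 1: z = 14 - 14i
Step 2: arg(z) = atan2(-14, 14)
Step 3: arg(z) = -0.7854

-0.7854


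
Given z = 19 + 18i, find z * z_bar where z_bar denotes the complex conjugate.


Step 1: conj(z) = 19 - 18i
Step 2: z * conj(z) = 19^2 + 18^2
Step 3: = 361 + 324 = 685

685


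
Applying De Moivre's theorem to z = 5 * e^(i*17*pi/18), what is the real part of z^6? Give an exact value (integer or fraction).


Step 1: By De Moivre's theorem, z^6 = 5^6 * e^(i*6*17*pi/18) = 15625 * (cos(17*pi/3) + i*sin(17*pi/3))
Step 2: |z|^6 = 5^6 = 15625
Step 3: Reduce the angle mod 2*pi: 17*pi/3 - 4*pi = 5*pi/3
Step 4: cos(5*pi/3) = 1/2
Step 5: Re(z^6) = 15625 * 1/2 = 15625/2

15625/2


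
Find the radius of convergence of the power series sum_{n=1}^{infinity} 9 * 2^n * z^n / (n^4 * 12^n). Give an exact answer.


Step 1: General term a_n = 9 * 2^n / (n^4 * 12^n)
Step 2: By the root test, |a_n|^(1/n) = 9^(1/n) * 2 / (n^(4/n) * 12) -> 2/12 as n -> infinity (since 9^(1/n) -> 1 and n^(4/n) -> 1)
Step 3: R = 1/lim|a_n|^(1/n) = 12/2 = 6

6


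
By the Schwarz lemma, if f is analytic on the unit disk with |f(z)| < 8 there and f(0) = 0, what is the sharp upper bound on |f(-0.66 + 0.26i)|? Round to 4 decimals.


Step 1: g = f/8 maps D -> D with g(0) = 0, so by the Schwarz lemma |g(z)| <= |z|, i.e. |f(z)| <= 8|z|; this is sharp (f(z) = 8z).
Step 2: |z0|^2 = (-0.66)^2 + 0.26^2 = 0.5032
Step 3: |z0| = sqrt(0.5032) = 0.709366
Step 4: Best bound = 8 * |z0| = 8 * 0.709366 = 5.6749

5.6749


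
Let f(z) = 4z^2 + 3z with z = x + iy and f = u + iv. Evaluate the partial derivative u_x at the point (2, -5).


Step 1: f(z) = 4(x+iy)^2 + 3(x+iy) + 0
Step 2: u = 4(x^2 - y^2) + 3x + 0
Step 3: u_x = 8x + 3
Step 4: At (2, -5): u_x = 16 + 3 = 19

19


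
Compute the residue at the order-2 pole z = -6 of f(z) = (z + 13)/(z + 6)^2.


Step 1: Pole of order 2 at z = -6
Step 2: Res = lim d/dz [(z + 6)^2 * f(z)] as z -> -6
Step 3: (z + 6)^2 * f(z) = z + 13
Step 4: d/dz[z + 13] = 1

1


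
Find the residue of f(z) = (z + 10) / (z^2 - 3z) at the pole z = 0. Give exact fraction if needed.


Step 1: Q(z) = z^2 - 3z = (z)(z - 3)
Step 2: Q'(z) = 2z - 3
Step 3: Q'(0) = -3, P(0) = 10
Step 4: Res = P(0)/Q'(0) = 10/(-3) = -10/3

-10/3


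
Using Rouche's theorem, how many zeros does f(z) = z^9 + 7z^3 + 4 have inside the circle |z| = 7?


Step 1: On |z| = 7 the three terms have sizes |z^9| = 7^9 = 40353607, |7z^3| = 7*7^3 = 2401, |4| = 4
Step 2: The dominant term is g(z) = z^9; let h(z) = 7z^3 + 4 so f = g + h
Step 3: On |z| = 7: |g| = 40353607 and |h| <= 2401 + 4 = 2405
Step 4: Since 40353607 > 2405, |h| < |g| on |z| = 7, so by Rouche f has the same number of zeros as g inside |z| < 7
Step 5: g(z) = z^9 has 9 zeros (all at the origin) inside |z| < 7. Answer = 9

9


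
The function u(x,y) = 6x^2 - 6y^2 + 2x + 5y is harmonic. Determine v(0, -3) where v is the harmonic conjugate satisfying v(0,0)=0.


Step 1: v_x = -u_y = 12y - 5
Step 2: v_y = u_x = 12x + 2
Step 3: v = 12xy - 5x + 2y + C
Step 4: v(0,0) = 0 => C = 0
Step 5: v(0, -3) = -6

-6


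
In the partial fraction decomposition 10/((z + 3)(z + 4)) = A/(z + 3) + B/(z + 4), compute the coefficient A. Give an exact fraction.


Step 1: Multiply both sides by (z + 3) and set z = -3
Step 2: A = 10 / (-3 + 4)
Step 3: A = 10 / 1
Step 4: A = 10

10


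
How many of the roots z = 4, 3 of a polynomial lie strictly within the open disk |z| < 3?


Step 1: Check each root:
  z = 4: |4| = 4 >= 3
  z = 3: |3| = 3 >= 3
Step 2: Count = 0

0


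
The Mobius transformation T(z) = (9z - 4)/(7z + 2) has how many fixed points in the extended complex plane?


Step 1: Fixed points satisfy T(z) = z
Step 2: 7z^2 - 7z + 4 = 0
Step 3: Discriminant = (-7)^2 - 4*7*4 = -63
Step 4: Number of fixed points = 2

2


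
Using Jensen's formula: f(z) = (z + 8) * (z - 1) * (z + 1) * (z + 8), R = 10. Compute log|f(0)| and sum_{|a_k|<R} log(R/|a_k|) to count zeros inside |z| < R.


Jensen's formula: (1/2pi)*integral log|f(Re^it)|dt = log|f(0)| + sum_{|a_k|<R} log(R/|a_k|)
Step 1: f(0) = 8 * (-1) * 1 * 8 = -64
Step 2: log|f(0)| = log|-8| + log|1| + log|-1| + log|-8| = 4.1589
Step 3: Zeros inside |z| < 10: -8, 1, -1, -8
Step 4: Jensen sum = log(10/8) + log(10/1) + log(10/1) + log(10/8) = 5.0515
Step 5: n(R) = number of terms in the Jensen sum = count of zeros inside |z| < 10 = 4

4


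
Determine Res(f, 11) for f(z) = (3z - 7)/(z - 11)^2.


Step 1: Pole of order 2 at z = 11
Step 2: Res = lim d/dz [(z - 11)^2 * f(z)] as z -> 11
Step 3: (z - 11)^2 * f(z) = 3z - 7
Step 4: d/dz[3z - 7] = 3

3


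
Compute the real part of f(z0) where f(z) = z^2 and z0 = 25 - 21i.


Step 1: z0 = 25 - 21i
Step 2: z0^2 = 25^2 - (-21)^2 - 1050i
Step 3: real part = 625 - 441 = 184

184


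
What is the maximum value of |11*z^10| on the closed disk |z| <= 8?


Step 1: On |z| = 8, |f(z)| = 11 * |z|^10 = 11 * 8^10
Step 2: By maximum modulus principle, maximum is on boundary.
Step 3: Maximum = 11 * 1073741824 = 11811160064

11811160064


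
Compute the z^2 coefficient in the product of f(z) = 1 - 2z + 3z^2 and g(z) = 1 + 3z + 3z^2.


Step 1: z^2 term in f*g comes from: (1)*(3z^2) + (-2z)*(3z) + (3z^2)*(1)
Step 2: = 3 - 6 + 3
Step 3: = 0

0


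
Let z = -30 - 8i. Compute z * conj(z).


Step 1: conj(z) = -30 + 8i
Step 2: z * conj(z) = (-30)^2 + (-8)^2
Step 3: = 900 + 64 = 964

964


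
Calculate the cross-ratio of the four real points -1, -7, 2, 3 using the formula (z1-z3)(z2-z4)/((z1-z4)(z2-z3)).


Step 1: (z1-z3)(z2-z4) = (-3) * (-10) = 30
Step 2: (z1-z4)(z2-z3) = (-4) * (-9) = 36
Step 3: Cross-ratio = 30/36 = 5/6

5/6


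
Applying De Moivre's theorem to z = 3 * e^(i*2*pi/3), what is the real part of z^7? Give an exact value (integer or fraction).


Step 1: By De Moivre's theorem, z^7 = 3^7 * e^(i*7*2*pi/3) = 2187 * (cos(14*pi/3) + i*sin(14*pi/3))
Step 2: |z|^7 = 3^7 = 2187
Step 3: Reduce the angle mod 2*pi: 14*pi/3 - 4*pi = 2*pi/3
Step 4: cos(2*pi/3) = -1/2
Step 5: Re(z^7) = 2187 * (-1/2) = -2187/2

-2187/2


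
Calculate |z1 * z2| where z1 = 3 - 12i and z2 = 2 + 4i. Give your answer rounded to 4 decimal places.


Step 1: |z1| = sqrt(3^2 + (-12)^2) = sqrt(153)
Step 2: |z2| = sqrt(2^2 + 4^2) = sqrt(20)
Step 3: |z1*z2| = |z1|*|z2| = sqrt(153) * sqrt(20) = sqrt(153 * 20) = sqrt(3060)
Step 4: = 55.3173

55.3173


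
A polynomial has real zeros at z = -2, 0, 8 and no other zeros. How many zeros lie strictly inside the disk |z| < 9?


Step 1: Check each root:
  z = -2: |-2| = 2 < 9
  z = 0: |0| = 0 < 9
  z = 8: |8| = 8 < 9
Step 2: Count = 3

3


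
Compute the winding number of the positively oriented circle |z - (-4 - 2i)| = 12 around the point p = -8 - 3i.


Step 1: Center c = (-4, -2), radius = 12
Step 2: |p - c|^2 = (-4)^2 + (-1)^2 = 17
Step 3: r^2 = 144
Step 4: |p-c| < r so winding number = 1

1


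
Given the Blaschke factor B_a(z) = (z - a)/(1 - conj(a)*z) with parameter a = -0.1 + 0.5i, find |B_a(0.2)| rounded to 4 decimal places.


Step 1: Numerator z0 - a = 0.2 - (-0.1 + 0.5i) = 0.3 - 0.5i
Step 2: Denominator 1 - conj(a)*z0 = 1 - (-0.1 - 0.5i)*0.2 = 1.02 + 0.1i
Step 3: |z0 - a|^2 = 0.3^2 + (-0.5)^2 = 0.34; |1 - conj(a)*z0|^2 = 1.02^2 + 0.1^2 = 1.0504
Step 4: |B_a(0.2)| = sqrt(0.34 / 1.0504) = sqrt(0.323686)
Step 5: = 0.5689

0.5689


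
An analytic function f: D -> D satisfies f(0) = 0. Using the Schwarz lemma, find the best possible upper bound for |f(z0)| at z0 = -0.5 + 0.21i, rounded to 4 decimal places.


Step 1: Schwarz lemma: if f: D -> D is analytic with f(0) = 0, then |f(z)| <= |z| for all z in D, and this is sharp (f(z) = z).
Step 2: |z0|^2 = (-0.5)^2 + 0.21^2 = 0.2941
Step 3: |z0| = sqrt(0.2941) = 0.54231
Step 4: Best bound = |z0| = 0.5423

0.5423


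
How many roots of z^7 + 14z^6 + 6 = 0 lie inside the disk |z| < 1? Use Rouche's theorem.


Step 1: On |z| = 1 the three terms have sizes |z^7| = 1^7 = 1, |14z^6| = 14*1^6 = 14, |6| = 6
Step 2: The dominant term is g(z) = 14z^6; let h(z) = z^7 + 6 so f = g + h
Step 3: On |z| = 1: |g| = 14 and |h| <= 1 + 6 = 7
Step 4: Since 14 > 7, |h| < |g| on |z| = 1, so by Rouche f has the same number of zeros as g inside |z| < 1
Step 5: g(z) = 14z^6 has 6 zeros (at the origin, multiplicity 6) inside |z| < 1. Answer = 6

6


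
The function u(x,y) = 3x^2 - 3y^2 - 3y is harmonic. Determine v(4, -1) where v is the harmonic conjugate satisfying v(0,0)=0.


Step 1: v_x = -u_y = 6y + 3
Step 2: v_y = u_x = 6x + 0
Step 3: v = 6xy + 3x + C
Step 4: v(0,0) = 0 => C = 0
Step 5: v(4, -1) = -12

-12


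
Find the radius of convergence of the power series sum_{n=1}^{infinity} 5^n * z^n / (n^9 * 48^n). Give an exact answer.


Step 1: General term a_n = 5^n / (n^9 * 48^n)
Step 2: By the root test, |a_n|^(1/n) = 5 / (n^(9/n) * 48) -> 5/48 as n -> infinity (since n^(9/n) -> 1)
Step 3: R = 1/lim|a_n|^(1/n) = 48/5

48/5


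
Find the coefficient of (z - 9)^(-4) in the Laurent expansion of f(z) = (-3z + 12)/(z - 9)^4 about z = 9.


Step 1: Write the numerator in powers of (z - 9): -3z + 12 = -3(z - 9) + (-3*9 + 12) = -3(z - 9) - 15
Step 2: Divide by (z - 9)^4: f(z) = -15(z - 9)^(-4) - 3(z - 9)^(-3)
Step 3: This finite sum is the Laurent series of f about z = 9.
Step 4: Coefficient of (z - 9)^(-4) = -3*9 + 12 = -15

-15


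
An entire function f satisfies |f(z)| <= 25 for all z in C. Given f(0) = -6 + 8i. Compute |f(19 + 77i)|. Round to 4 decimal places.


Step 1: By Liouville's theorem, a bounded entire function is constant.
Step 2: f(z) = f(0) = -6 + 8i for all z.
Step 3: |f(w)| = |-6 + 8i| = sqrt(36 + 64)
Step 4: = 10.0

10.0


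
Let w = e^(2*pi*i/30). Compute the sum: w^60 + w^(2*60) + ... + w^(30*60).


Step 1: The sum sum_{j=1}^{n} w^(k*j) equals n if n | k, else 0.
Step 2: Here n = 30, k = 60
Step 3: Does n divide k? 30 | 60 -> True
Step 4: Sum = 30

30


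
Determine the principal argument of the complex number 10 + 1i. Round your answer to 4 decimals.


Step 1: z = 10 + 1i
Step 2: arg(z) = atan2(1, 10)
Step 3: arg(z) = 0.0997

0.0997


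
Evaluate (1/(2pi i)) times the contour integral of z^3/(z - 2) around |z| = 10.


Step 1: f(z) = z^3, a = 2 is inside |z| = 10
Step 2: By Cauchy integral formula: (1/(2pi*i)) * integral = f(a)
Step 3: f(2) = 2^3 = 8

8


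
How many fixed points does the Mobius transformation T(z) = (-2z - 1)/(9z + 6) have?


Step 1: Fixed points satisfy T(z) = z
Step 2: 9z^2 + 8z + 1 = 0
Step 3: Discriminant = 8^2 - 4*9*1 = 28
Step 4: Number of fixed points = 2

2


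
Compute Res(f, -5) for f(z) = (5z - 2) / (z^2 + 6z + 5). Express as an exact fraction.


Step 1: Q(z) = z^2 + 6z + 5 = (z + 5)(z + 1)
Step 2: Q'(z) = 2z + 6
Step 3: Q'(-5) = -4, P(-5) = -27
Step 4: Res = P(-5)/Q'(-5) = -27/(-4) = 27/4

27/4


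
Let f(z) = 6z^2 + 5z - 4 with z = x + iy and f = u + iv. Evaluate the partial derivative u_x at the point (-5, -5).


Step 1: f(z) = 6(x+iy)^2 + 5(x+iy) - 4
Step 2: u = 6(x^2 - y^2) + 5x - 4
Step 3: u_x = 12x + 5
Step 4: At (-5, -5): u_x = -60 + 5 = -55

-55


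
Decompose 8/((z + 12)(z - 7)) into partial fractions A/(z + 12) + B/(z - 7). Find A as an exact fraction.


Step 1: Multiply both sides by (z + 12) and set z = -12
Step 2: A = 8 / (-12 - 7)
Step 3: A = 8 / (-19)
Step 4: A = -8/19

-8/19


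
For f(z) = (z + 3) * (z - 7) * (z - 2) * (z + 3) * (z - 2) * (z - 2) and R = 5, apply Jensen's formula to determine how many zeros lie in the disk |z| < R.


Jensen's formula: (1/2pi)*integral log|f(Re^it)|dt = log|f(0)| + sum_{|a_k|<R} log(R/|a_k|)
Step 1: f(0) = 3 * (-7) * (-2) * 3 * (-2) * (-2) = 504
Step 2: log|f(0)| = log|-3| + log|7| + log|2| + log|-3| + log|2| + log|2| = 6.2226
Step 3: Zeros inside |z| < 5: -3, 2, -3, 2, 2
Step 4: Jensen sum = log(5/3) + log(5/2) + log(5/3) + log(5/2) + log(5/2) = 3.7705
Step 5: n(R) = number of terms in the Jensen sum = count of zeros inside |z| < 5 = 5

5


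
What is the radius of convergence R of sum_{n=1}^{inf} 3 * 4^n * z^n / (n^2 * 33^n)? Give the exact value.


Step 1: General term a_n = 3 * 4^n / (n^2 * 33^n)
Step 2: By the root test, |a_n|^(1/n) = 3^(1/n) * 4 / (n^(2/n) * 33) -> 4/33 as n -> infinity (since 3^(1/n) -> 1 and n^(2/n) -> 1)
Step 3: R = 1/lim|a_n|^(1/n) = 33/4

33/4


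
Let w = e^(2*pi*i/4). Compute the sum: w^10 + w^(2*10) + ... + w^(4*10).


Step 1: The sum sum_{j=1}^{n} w^(k*j) equals n if n | k, else 0.
Step 2: Here n = 4, k = 10
Step 3: Does n divide k? 4 | 10 -> False
Step 4: Sum = 0

0


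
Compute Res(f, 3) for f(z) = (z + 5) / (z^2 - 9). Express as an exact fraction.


Step 1: Q(z) = z^2 - 9 = (z - 3)(z + 3)
Step 2: Q'(z) = 2z
Step 3: Q'(3) = 6, P(3) = 8
Step 4: Res = P(3)/Q'(3) = 8/6 = 4/3

4/3


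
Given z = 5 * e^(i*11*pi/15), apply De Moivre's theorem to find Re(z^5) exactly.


Step 1: By De Moivre's theorem, z^5 = 5^5 * e^(i*5*11*pi/15) = 3125 * (cos(11*pi/3) + i*sin(11*pi/3))
Step 2: |z|^5 = 5^5 = 3125
Step 3: Reduce the angle mod 2*pi: 11*pi/3 - 2*pi = 5*pi/3
Step 4: cos(5*pi/3) = 1/2
Step 5: Re(z^5) = 3125 * 1/2 = 3125/2

3125/2


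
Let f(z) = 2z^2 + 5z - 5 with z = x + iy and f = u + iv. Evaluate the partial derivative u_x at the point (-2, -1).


Step 1: f(z) = 2(x+iy)^2 + 5(x+iy) - 5
Step 2: u = 2(x^2 - y^2) + 5x - 5
Step 3: u_x = 4x + 5
Step 4: At (-2, -1): u_x = -8 + 5 = -3

-3


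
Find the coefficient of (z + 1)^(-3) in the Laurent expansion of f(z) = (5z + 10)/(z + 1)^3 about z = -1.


Step 1: Write the numerator in powers of (z + 1): 5z + 10 = 5(z + 1) + (5*(-1) + 10) = 5(z + 1) + 5
Step 2: Divide by (z + 1)^3: f(z) = 5(z + 1)^(-3) + 5(z + 1)^(-2)
Step 3: This finite sum is the Laurent series of f about z = -1.
Step 4: Coefficient of (z + 1)^(-3) = 5*(-1) + 10 = 5

5


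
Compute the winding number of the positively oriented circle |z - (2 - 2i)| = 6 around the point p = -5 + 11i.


Step 1: Center c = (2, -2), radius = 6
Step 2: |p - c|^2 = (-7)^2 + 13^2 = 218
Step 3: r^2 = 36
Step 4: |p-c| > r so winding number = 0

0


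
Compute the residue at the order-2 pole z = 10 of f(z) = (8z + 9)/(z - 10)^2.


Step 1: Pole of order 2 at z = 10
Step 2: Res = lim d/dz [(z - 10)^2 * f(z)] as z -> 10
Step 3: (z - 10)^2 * f(z) = 8z + 9
Step 4: d/dz[8z + 9] = 8

8


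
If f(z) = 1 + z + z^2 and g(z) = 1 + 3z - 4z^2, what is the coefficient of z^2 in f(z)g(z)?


Step 1: z^2 term in f*g comes from: (1)*(-4z^2) + (z)*(3z) + (z^2)*(1)
Step 2: = -4 + 3 + 1
Step 3: = 0

0


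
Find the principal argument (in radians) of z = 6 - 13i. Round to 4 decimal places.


Step 1: z = 6 - 13i
Step 2: arg(z) = atan2(-13, 6)
Step 3: arg(z) = -1.1384

-1.1384


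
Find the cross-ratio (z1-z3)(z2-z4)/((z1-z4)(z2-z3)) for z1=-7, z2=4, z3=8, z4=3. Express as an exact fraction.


Step 1: (z1-z3)(z2-z4) = (-15) * 1 = -15
Step 2: (z1-z4)(z2-z3) = (-10) * (-4) = 40
Step 3: Cross-ratio = -15/40 = -3/8

-3/8


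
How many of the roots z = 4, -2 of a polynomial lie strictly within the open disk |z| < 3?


Step 1: Check each root:
  z = 4: |4| = 4 >= 3
  z = -2: |-2| = 2 < 3
Step 2: Count = 1

1


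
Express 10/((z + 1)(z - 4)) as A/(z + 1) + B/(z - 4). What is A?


Step 1: Multiply both sides by (z + 1) and set z = -1
Step 2: A = 10 / (-1 - 4)
Step 3: A = 10 / (-5)
Step 4: A = -2

-2


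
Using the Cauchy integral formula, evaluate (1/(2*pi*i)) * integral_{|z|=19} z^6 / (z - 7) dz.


Step 1: f(z) = z^6, a = 7 is inside |z| = 19
Step 2: By Cauchy integral formula: (1/(2pi*i)) * integral = f(a)
Step 3: f(7) = 7^6 = 117649

117649


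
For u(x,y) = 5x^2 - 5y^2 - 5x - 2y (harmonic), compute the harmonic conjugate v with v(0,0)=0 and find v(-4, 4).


Step 1: v_x = -u_y = 10y + 2
Step 2: v_y = u_x = 10x - 5
Step 3: v = 10xy + 2x - 5y + C
Step 4: v(0,0) = 0 => C = 0
Step 5: v(-4, 4) = -188

-188


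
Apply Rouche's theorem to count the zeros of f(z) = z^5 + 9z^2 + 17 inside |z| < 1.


Step 1: On |z| = 1 the three terms have sizes |z^5| = 1^5 = 1, |9z^2| = 9*1^2 = 9, |17| = 17
Step 2: The dominant term is g(z) = 17; let h(z) = z^5 + 9z^2 so f = g + h
Step 3: On |z| = 1: |g| = 17 and |h| <= 1 + 9 = 10
Step 4: Since 17 > 10, |h| < |g| on |z| = 1, so by Rouche f has the same number of zeros as g inside |z| < 1
Step 5: g(z) = 17 is a nonzero constant with no zeros inside |z| < 1. Answer = 0

0
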